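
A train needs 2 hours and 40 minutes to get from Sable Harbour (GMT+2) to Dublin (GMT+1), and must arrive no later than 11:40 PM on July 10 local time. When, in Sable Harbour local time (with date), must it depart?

Target arrival in UTC: 11:40 PM − 1:00 = 10:40 PM on Jul 10.
Subtract 2 hours 40 minutes → departure 8:00 PM UTC on Jul 10.
Sable Harbour is UTC+2:00: 8:00 PM + 2:00 = 10:00 PM on Jul 10.

10:00 PM on Jul 10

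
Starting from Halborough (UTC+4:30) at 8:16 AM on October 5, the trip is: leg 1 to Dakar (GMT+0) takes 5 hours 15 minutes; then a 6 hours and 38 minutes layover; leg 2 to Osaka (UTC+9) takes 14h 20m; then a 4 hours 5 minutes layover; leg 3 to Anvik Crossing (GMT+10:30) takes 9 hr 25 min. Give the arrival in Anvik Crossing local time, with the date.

Convert departure to UTC: 8:16 AM − 4:30 = 3:46 AM UTC on Oct 5.
Add 5 hours 15 minutes leg 1 → 9:01 AM UTC.
Add 6 hours and 38 minutes layover in Dakar → 3:39 PM UTC.
Add 14 hours and 20 minutes leg 2 → 5:59 AM UTC (Oct 6).
Add 4 hours 5 minutes layover in Osaka → 10:04 AM UTC.
Add 9 hours and 25 minutes leg 3 → 7:29 PM UTC.
Anvik Crossing is UTC+10:30, so local arrival = 7:29 PM + 10:30 = 5:59 AM on Oct 7.

5:59 AM on October 7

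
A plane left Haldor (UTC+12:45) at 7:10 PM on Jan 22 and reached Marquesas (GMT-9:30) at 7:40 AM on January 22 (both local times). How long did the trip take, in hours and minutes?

Departure in UTC: 7:10 PM − 12:45 = 6:25 AM on Jan 22.
Arrival in UTC: 7:40 AM + 9:30 = 5:10 PM on Jan 22.
Elapsed = 5:10 PM − 6:25 AM = 10 hours 45 minutes.

10 hours 45 minutes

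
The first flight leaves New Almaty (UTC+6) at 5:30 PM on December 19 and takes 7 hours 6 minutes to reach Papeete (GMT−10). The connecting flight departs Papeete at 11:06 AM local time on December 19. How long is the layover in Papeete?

2 hours 30 minutes

Convert departure to UTC: 5:30 PM − 6:00 = 11:30 AM UTC on Dec 19.
Add 7 hours and 6 minutes flight time → 6:36 PM UTC.
Papeete is UTC−10:00, so local arrival = 6:36 PM − 10:00 = 8:36 AM on Dec 19.
Layover = 11:06 AM − 8:36 AM = 2 hours 30 minutes.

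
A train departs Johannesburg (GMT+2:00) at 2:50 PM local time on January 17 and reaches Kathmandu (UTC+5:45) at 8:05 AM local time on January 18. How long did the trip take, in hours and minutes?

Departure in UTC: 2:50 PM − 2:00 = 12:50 PM on Jan 17.
Arrival in UTC: 8:05 AM − 5:45 = 2:20 AM on Jan 18.
Elapsed = 2:20 AM − 12:50 PM (+1 day) = 13 hours 30 minutes.

13 hours 30 minutes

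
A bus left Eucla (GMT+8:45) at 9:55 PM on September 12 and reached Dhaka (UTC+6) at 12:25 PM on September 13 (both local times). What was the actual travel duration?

17 hours 15 minutes

Dhaka is 2:45 behind Eucla.
Clock-face elapsed time (ignoring zones) is 14 hours 30 minutes.
Actual elapsed = 14 hours 30 minutes + 2:45 = 17 hours 15 minutes.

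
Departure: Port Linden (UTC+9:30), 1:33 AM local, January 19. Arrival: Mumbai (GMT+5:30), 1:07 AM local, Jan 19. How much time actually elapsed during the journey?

Mumbai is 4:00 behind Port Linden.
Clock-face elapsed time (ignoring zones) is −26 minutes.
Actual elapsed = −26 minutes + 4:00 = 3 hours 34 minutes.

3 hours 34 minutes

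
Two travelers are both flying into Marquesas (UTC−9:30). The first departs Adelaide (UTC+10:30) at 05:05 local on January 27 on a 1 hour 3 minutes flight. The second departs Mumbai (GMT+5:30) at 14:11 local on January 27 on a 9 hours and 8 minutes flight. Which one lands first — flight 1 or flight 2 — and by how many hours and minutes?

the first, by 22 hours 11 minutes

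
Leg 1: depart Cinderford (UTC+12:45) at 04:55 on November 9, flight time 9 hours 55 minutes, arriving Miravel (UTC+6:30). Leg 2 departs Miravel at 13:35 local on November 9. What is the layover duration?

Convert departure to UTC: 04:55 − 12:45 = 16:10 UTC on Nov 8.
Add 9 hours 55 minutes flight time → 02:05 UTC (Nov 9).
Miravel is UTC+6:30, so local arrival = 02:05 + 6:30 = 08:35 on Nov 9.
Layover = 13:35 − 08:35 = 5 hours.

5 hours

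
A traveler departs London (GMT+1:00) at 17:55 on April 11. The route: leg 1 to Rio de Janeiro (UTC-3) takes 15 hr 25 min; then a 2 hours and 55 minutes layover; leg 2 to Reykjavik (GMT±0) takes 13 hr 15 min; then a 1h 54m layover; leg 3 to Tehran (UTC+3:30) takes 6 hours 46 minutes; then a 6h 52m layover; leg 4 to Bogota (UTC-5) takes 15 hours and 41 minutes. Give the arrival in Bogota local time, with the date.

Convert departure to UTC: 17:55 − 1:00 = 16:55 UTC on Apr 11.
Add 15 hours and 25 minutes leg 1 → 08:20 UTC (Apr 12).
Add 2 hours 55 minutes layover in Rio de Janeiro → 11:15 UTC.
Add 13 hours and 15 minutes leg 2 → 00:30 UTC (Apr 13).
Add 1 hour and 54 minutes layover in Reykjavik → 02:24 UTC.
Add 6 hours 46 minutes leg 3 → 09:10 UTC.
Add 6 hours 52 minutes layover in Tehran → 16:02 UTC.
Add 15 hours and 41 minutes leg 4 → 07:43 UTC (Apr 14).
Bogota is UTC−5:00, so local arrival = 07:43 − 5:00 = 02:43 on Apr 14.

02:43 on April 14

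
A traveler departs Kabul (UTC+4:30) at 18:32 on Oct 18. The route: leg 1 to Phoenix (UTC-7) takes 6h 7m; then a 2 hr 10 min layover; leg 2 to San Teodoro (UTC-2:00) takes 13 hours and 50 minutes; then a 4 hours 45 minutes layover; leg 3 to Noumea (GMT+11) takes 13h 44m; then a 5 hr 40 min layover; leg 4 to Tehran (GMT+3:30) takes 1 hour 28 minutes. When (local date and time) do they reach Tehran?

17:16 on October 20

Convert departure to UTC: 18:32 − 4:30 = 14:02 UTC on Oct 18.
Add 6 hours 7 minutes leg 1 → 20:09 UTC.
Add 2 hours 10 minutes layover in Phoenix → 22:19 UTC.
Add 13 hours 50 minutes leg 2 → 12:09 UTC (Oct 19).
Add 4 hours 45 minutes layover in San Teodoro → 16:54 UTC.
Add 13 hours and 44 minutes leg 3 → 06:38 UTC (Oct 20).
Add 5 hours and 40 minutes layover in Noumea → 12:18 UTC.
Add 1 hour 28 minutes leg 4 → 13:46 UTC.
Tehran is UTC+3:30, so local arrival = 13:46 + 3:30 = 17:16 on Oct 20.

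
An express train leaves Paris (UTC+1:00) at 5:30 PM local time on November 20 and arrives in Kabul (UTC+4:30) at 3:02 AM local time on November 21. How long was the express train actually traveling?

Departure in UTC: 5:30 PM − 1:00 = 4:30 PM on Nov 20.
Arrival in UTC: 3:02 AM − 4:30 = 10:32 PM on Nov 20.
Elapsed = 10:32 PM − 4:30 PM = 6 hours 2 minutes.

6 hours 2 minutes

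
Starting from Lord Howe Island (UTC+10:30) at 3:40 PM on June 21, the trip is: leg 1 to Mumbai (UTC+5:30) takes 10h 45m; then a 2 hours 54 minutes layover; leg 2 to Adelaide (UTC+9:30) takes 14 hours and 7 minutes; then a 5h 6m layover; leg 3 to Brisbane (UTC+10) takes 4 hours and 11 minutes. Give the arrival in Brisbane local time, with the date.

Convert departure to UTC: 3:40 PM − 10:30 = 5:10 AM UTC on Jun 21.
Add 10 hours 45 minutes leg 1 → 3:55 PM UTC.
Add 2 hours 54 minutes layover in Mumbai → 6:49 PM UTC.
Add 14 hours and 7 minutes leg 2 → 8:56 AM UTC (Jun 22).
Add 5 hours 6 minutes layover in Adelaide → 2:02 PM UTC.
Add 4 hours and 11 minutes leg 3 → 6:13 PM UTC.
Brisbane is UTC+10:00, so local arrival = 6:13 PM + 10:00 = 4:13 AM on Jun 23.

4:13 AM on June 23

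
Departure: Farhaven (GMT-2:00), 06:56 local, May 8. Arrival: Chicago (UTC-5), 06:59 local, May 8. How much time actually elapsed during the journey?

3 hours 3 minutes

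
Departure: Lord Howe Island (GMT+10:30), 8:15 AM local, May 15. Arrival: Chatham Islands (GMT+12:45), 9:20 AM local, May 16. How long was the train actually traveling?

Departure in UTC: 8:15 AM − 10:30 = 9:45 PM on May 14.
Arrival in UTC: 9:20 AM − 12:45 = 8:35 PM on May 15.
Elapsed = 8:35 PM − 9:45 PM (+1 day) = 22 hours 50 minutes.

22 hours 50 minutes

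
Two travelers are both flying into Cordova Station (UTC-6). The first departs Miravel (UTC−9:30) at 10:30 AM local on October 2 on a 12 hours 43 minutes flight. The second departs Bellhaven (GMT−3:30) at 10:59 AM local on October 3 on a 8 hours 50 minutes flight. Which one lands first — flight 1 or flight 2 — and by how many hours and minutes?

Flight 1 in UTC: 10:30 AM + 9:30 = 8:00 PM on Oct 2.
+12 hours and 43 minutes → arrive 8:43 AM UTC on Oct 3.
Flight 2 in UTC: 10:59 AM + 3:30 = 2:29 PM on Oct 3.
+8 hours 50 minutes → arrive 11:19 PM UTC on Oct 3.
Flight 1 lands earlier by 14 hours 36 minutes.

the first, by 14 hours 36 minutes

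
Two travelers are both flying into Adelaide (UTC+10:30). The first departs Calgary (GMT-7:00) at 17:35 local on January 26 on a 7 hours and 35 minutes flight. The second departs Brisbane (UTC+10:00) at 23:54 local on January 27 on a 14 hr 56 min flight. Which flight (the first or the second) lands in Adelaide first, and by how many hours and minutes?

Flight 1 in UTC: 17:35 + 7:00 = 00:35 on Jan 27.
+7 hours 35 minutes → arrive 08:10 UTC on Jan 27.
Flight 2 in UTC: 23:54 − 10:00 = 13:54 on Jan 27.
+14 hours and 56 minutes → arrive 04:50 UTC on Jan 28.
Flight 1 lands earlier by 20 hours 40 minutes.

the first, by 20 hours 40 minutes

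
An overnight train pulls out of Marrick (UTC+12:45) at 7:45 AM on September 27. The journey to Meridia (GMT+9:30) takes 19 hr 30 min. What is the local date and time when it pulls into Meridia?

12:00 AM on September 28

Convert departure to UTC: 7:45 AM − 12:45 = 7:00 PM UTC on Sep 26.
Add 19 hours and 30 minutes travel time → 2:30 PM UTC (Sep 27).
Meridia is UTC+9:30, so local arrival = 2:30 PM + 9:30 = 12:00 AM on Sep 28.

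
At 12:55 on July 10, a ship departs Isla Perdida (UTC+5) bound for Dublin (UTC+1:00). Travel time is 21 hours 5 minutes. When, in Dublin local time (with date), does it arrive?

Convert departure to UTC: 12:55 − 5:00 = 07:55 UTC on Jul 10.
Add 21 hours and 5 minutes travel time → 05:00 UTC (Jul 11).
Dublin is UTC+1:00, so local arrival = 05:00 + 1:00 = 06:00 on Jul 11.

06:00 on July 11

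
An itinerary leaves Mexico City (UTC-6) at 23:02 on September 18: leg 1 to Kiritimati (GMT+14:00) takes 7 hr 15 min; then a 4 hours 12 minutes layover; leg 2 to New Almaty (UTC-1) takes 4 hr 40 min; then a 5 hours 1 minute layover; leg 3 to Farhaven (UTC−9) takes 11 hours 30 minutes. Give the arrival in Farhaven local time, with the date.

04:40 on Sep 20

Convert departure to UTC: 23:02 + 6:00 = 05:02 UTC on Sep 19.
Add 7 hours and 15 minutes leg 1 → 12:17 UTC.
Add 4 hours and 12 minutes layover in Kiritimati → 16:29 UTC.
Add 4 hours 40 minutes leg 2 → 21:09 UTC.
Add 5 hours 1 minute layover in New Almaty → 02:10 UTC (Sep 20).
Add 11 hours 30 minutes leg 3 → 13:40 UTC.
Farhaven is UTC−9:00, so local arrival = 13:40 − 9:00 = 04:40 on Sep 20.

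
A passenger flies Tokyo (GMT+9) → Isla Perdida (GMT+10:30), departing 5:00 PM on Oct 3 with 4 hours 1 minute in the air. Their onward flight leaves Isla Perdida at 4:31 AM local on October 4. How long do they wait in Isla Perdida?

6 hours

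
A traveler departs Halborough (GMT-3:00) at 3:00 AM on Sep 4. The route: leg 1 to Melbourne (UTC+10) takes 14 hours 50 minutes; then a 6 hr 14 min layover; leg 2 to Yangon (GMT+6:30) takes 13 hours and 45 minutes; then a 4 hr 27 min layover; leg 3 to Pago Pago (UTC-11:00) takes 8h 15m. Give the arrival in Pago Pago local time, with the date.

6:31 PM on September 5

Convert departure to UTC: 3:00 AM + 3:00 = 6:00 AM UTC on Sep 4.
Add 14 hours 50 minutes leg 1 → 8:50 PM UTC.
Add 6 hours 14 minutes layover in Melbourne → 3:04 AM UTC (Sep 5).
Add 13 hours 45 minutes leg 2 → 4:49 PM UTC.
Add 4 hours 27 minutes layover in Yangon → 9:16 PM UTC.
Add 8 hours 15 minutes leg 3 → 5:31 AM UTC (Sep 6).
Pago Pago is UTC−11:00, so local arrival = 5:31 AM − 11:00 = 6:31 PM on Sep 5.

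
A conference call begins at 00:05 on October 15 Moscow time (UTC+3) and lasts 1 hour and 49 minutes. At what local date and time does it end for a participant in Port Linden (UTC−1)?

Port Linden is 4:00 behind Moscow.
After 1 hour 49 minutes it is 01:54 in Moscow.
Shift by the zone difference: 01:54 − 4:00 = 21:54 on Oct 14 in Port Linden.

21:54 on Oct 14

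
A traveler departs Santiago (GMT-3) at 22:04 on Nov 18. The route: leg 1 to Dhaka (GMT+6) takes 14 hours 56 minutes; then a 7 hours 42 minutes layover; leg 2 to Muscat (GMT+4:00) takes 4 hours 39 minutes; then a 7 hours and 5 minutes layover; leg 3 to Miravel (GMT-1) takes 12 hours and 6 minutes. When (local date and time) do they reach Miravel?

22:32 on Nov 20

Convert departure to UTC: 22:04 + 3:00 = 01:04 UTC on Nov 19.
Add 14 hours and 56 minutes leg 1 → 16:00 UTC.
Add 7 hours 42 minutes layover in Dhaka → 23:42 UTC.
Add 4 hours 39 minutes leg 2 → 04:21 UTC (Nov 20).
Add 7 hours 5 minutes layover in Muscat → 11:26 UTC.
Add 12 hours 6 minutes leg 3 → 23:32 UTC.
Miravel is UTC−1:00, so local arrival = 23:32 − 1:00 = 22:32 on Nov 20.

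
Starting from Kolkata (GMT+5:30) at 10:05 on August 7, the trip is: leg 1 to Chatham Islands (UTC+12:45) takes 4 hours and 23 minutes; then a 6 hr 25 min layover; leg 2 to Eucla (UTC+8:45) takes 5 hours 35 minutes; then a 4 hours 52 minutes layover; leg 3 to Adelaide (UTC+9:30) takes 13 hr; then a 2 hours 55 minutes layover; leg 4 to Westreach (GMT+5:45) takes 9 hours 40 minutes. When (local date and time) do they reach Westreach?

09:10 on Aug 9

Convert departure to UTC: 10:05 − 5:30 = 04:35 UTC on Aug 7.
Add 4 hours and 23 minutes leg 1 → 08:58 UTC.
Add 6 hours 25 minutes layover in Chatham Islands → 15:23 UTC.
Add 5 hours and 35 minutes leg 2 → 20:58 UTC.
Add 4 hours 52 minutes layover in Eucla → 01:50 UTC (Aug 8).
Add 13 hours leg 3 → 14:50 UTC.
Add 2 hours 55 minutes layover in Adelaide → 17:45 UTC.
Add 9 hours and 40 minutes leg 4 → 03:25 UTC (Aug 9).
Westreach is UTC+5:45, so local arrival = 03:25 + 5:45 = 09:10 on Aug 9.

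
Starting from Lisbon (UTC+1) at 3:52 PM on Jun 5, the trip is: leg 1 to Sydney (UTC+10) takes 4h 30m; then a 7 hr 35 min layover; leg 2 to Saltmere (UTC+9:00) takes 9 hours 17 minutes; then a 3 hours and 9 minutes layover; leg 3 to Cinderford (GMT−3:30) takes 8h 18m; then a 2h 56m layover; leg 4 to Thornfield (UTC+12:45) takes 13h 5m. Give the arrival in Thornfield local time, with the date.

Convert departure to UTC: 3:52 PM − 1:00 = 2:52 PM UTC on Jun 5.
Add 4 hours 30 minutes leg 1 → 7:22 PM UTC.
Add 7 hours 35 minutes layover in Sydney → 2:57 AM UTC (Jun 6).
Add 9 hours and 17 minutes leg 2 → 12:14 PM UTC.
Add 3 hours and 9 minutes layover in Saltmere → 3:23 PM UTC.
Add 8 hours and 18 minutes leg 3 → 11:41 PM UTC.
Add 2 hours 56 minutes layover in Cinderford → 2:37 AM UTC (Jun 7).
Add 13 hours and 5 minutes leg 4 → 3:42 PM UTC.
Thornfield is UTC+12:45, so local arrival = 3:42 PM + 12:45 = 4:27 AM on Jun 8.

4:27 AM on June 8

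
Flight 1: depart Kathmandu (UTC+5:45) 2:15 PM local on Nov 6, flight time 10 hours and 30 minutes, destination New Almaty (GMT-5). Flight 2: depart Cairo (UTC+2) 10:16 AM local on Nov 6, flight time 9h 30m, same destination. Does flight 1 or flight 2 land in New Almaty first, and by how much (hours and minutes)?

Flight 1 in UTC: 2:15 PM − 5:45 = 8:30 AM on Nov 6.
+10 hours and 30 minutes → arrive 7:00 PM UTC on Nov 6.
Flight 2 in UTC: 10:16 AM − 2:00 = 8:16 AM on Nov 6.
+9 hours 30 minutes → arrive 5:46 PM UTC on Nov 6.
Flight 2 lands earlier by 1 hour 14 minutes.

the second, by 1 hour 14 minutes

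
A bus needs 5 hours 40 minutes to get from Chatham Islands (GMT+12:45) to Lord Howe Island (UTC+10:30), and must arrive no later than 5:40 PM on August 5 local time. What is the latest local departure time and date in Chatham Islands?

Target arrival in UTC: 5:40 PM − 10:30 = 7:10 AM on Aug 5.
Subtract 5 hours and 40 minutes → departure 1:30 AM UTC on Aug 5.
Chatham Islands is UTC+12:45: 1:30 AM + 12:45 = 2:15 PM on Aug 5.

2:15 PM on Aug 5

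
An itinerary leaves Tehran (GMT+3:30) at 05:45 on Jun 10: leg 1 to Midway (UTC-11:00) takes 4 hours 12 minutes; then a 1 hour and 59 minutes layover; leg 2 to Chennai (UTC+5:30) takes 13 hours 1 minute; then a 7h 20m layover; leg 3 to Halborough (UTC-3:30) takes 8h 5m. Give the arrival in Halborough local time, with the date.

Convert departure to UTC: 05:45 − 3:30 = 02:15 UTC on Jun 10.
Add 4 hours 12 minutes leg 1 → 06:27 UTC.
Add 1 hour and 59 minutes layover in Midway → 08:26 UTC.
Add 13 hours 1 minute leg 2 → 21:27 UTC.
Add 7 hours 20 minutes layover in Chennai → 04:47 UTC (Jun 11).
Add 8 hours and 5 minutes leg 3 → 12:52 UTC.
Halborough is UTC−3:30, so local arrival = 12:52 − 3:30 = 09:22 on Jun 11.

09:22 on Jun 11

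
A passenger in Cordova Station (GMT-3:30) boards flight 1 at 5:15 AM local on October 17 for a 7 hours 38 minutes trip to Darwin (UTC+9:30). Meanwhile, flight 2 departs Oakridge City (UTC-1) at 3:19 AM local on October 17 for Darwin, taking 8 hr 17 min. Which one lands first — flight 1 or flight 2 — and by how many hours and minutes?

the second, by 3 hours 47 minutes

Flight 1 in UTC: 5:15 AM + 3:30 = 8:45 AM on Oct 17.
+7 hours and 38 minutes → arrive 4:23 PM UTC on Oct 17.
Flight 2 in UTC: 3:19 AM + 1:00 = 4:19 AM on Oct 17.
+8 hours 17 minutes → arrive 12:36 PM UTC on Oct 17.
Flight 2 lands earlier by 3 hours 47 minutes.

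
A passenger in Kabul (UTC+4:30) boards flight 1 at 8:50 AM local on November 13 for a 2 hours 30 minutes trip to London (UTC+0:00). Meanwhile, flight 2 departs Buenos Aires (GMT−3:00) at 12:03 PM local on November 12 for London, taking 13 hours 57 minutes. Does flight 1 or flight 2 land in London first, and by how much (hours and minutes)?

the second, by 1 hour 50 minutes

Flight 1 in UTC: 8:50 AM − 4:30 = 4:20 AM on Nov 13.
+2 hours 30 minutes → arrive 6:50 AM UTC on Nov 13.
Flight 2 in UTC: 12:03 PM + 3:00 = 3:03 PM on Nov 12.
+13 hours 57 minutes → arrive 5:00 AM UTC on Nov 13.
Flight 2 lands earlier by 1 hour 50 minutes.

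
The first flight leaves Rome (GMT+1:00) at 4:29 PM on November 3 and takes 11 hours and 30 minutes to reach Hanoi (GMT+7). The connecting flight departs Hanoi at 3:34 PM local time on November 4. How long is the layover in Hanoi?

5 hours 35 minutes

Convert departure to UTC: 4:29 PM − 1:00 = 3:29 PM UTC on Nov 3.
Add 11 hours 30 minutes flight time → 2:59 AM UTC (Nov 4).
Hanoi is UTC+7:00, so local arrival = 2:59 AM + 7:00 = 9:59 AM on Nov 4.
Layover = 3:34 PM − 9:59 AM = 5 hours 35 minutes.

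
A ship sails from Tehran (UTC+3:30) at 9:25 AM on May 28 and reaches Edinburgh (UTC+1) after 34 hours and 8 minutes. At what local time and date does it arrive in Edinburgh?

Edinburgh is 2:30 behind Tehran.
After 34 hours 8 minutes it is 7:33 PM (May 29) in Tehran.
Shift by the zone difference: 7:33 PM − 2:30 = 5:03 PM on May 29 in Edinburgh.

5:03 PM on May 29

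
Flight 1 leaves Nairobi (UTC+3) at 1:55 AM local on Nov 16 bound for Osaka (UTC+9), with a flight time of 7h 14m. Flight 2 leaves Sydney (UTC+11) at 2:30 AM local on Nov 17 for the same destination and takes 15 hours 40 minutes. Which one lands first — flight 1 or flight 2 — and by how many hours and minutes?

Flight 1 in UTC: 1:55 AM − 3:00 = 10:55 PM on Nov 15.
+7 hours and 14 minutes → arrive 6:09 AM UTC on Nov 16.
Flight 2 in UTC: 2:30 AM − 11:00 = 3:30 PM on Nov 16.
+15 hours and 40 minutes → arrive 7:10 AM UTC on Nov 17.
Flight 1 lands earlier by 25 hours 1 minute.

the first, by 25 hours 1 minute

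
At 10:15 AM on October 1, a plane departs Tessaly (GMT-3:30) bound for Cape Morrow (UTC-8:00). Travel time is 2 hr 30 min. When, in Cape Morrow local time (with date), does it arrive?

Convert departure to UTC: 10:15 AM + 3:30 = 1:45 PM UTC on Oct 1.
Add 2 hours 30 minutes travel time → 4:15 PM UTC.
Cape Morrow is UTC−8:00, so local arrival = 4:15 PM − 8:00 = 8:15 AM on Oct 1.

8:15 AM on October 1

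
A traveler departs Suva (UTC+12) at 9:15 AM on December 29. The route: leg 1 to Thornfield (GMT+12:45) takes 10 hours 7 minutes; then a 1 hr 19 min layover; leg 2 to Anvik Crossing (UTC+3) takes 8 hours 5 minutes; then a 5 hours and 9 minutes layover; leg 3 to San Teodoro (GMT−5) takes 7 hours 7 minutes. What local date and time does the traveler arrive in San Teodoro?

Convert departure to UTC: 9:15 AM − 12:00 = 9:15 PM UTC on Dec 28.
Add 10 hours and 7 minutes leg 1 → 7:22 AM UTC (Dec 29).
Add 1 hour and 19 minutes layover in Thornfield → 8:41 AM UTC.
Add 8 hours and 5 minutes leg 2 → 4:46 PM UTC.
Add 5 hours 9 minutes layover in Anvik Crossing → 9:55 PM UTC.
Add 7 hours and 7 minutes leg 3 → 5:02 AM UTC (Dec 30).
San Teodoro is UTC−5:00, so local arrival = 5:02 AM − 5:00 = 12:02 AM on Dec 30.

12:02 AM on Dec 30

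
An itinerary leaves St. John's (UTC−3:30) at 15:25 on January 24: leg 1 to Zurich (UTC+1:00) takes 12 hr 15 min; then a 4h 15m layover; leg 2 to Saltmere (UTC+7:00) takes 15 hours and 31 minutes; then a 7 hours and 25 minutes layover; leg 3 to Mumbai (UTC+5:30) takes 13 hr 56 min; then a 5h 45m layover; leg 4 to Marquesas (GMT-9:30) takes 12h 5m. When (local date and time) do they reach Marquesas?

Convert departure to UTC: 15:25 + 3:30 = 18:55 UTC on Jan 24.
Add 12 hours 15 minutes leg 1 → 07:10 UTC (Jan 25).
Add 4 hours and 15 minutes layover in Zurich → 11:25 UTC.
Add 15 hours 31 minutes leg 2 → 02:56 UTC (Jan 26).
Add 7 hours 25 minutes layover in Saltmere → 10:21 UTC.
Add 13 hours and 56 minutes leg 3 → 00:17 UTC (Jan 27).
Add 5 hours and 45 minutes layover in Mumbai → 06:02 UTC.
Add 12 hours and 5 minutes leg 4 → 18:07 UTC.
Marquesas is UTC−9:30, so local arrival = 18:07 − 9:30 = 08:37 on Jan 27.

08:37 on Jan 27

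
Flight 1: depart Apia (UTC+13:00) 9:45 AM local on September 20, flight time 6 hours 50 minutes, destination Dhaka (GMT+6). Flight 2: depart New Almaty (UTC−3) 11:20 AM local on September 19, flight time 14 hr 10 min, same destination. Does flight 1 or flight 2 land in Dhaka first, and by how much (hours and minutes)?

Flight 1 in UTC: 9:45 AM − 13:00 = 8:45 PM on Sep 19.
+6 hours 50 minutes → arrive 3:35 AM UTC on Sep 20.
Flight 2 in UTC: 11:20 AM + 3:00 = 2:20 PM on Sep 19.
+14 hours and 10 minutes → arrive 4:30 AM UTC on Sep 20.
Flight 1 lands earlier by 55 minutes.

the first, by 55 minutes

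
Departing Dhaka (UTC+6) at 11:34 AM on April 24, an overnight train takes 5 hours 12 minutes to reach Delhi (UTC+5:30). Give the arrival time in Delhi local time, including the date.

Convert departure to UTC: 11:34 AM − 6:00 = 5:34 AM UTC on Apr 24.
Add 5 hours and 12 minutes travel time → 10:46 AM UTC.
Delhi is UTC+5:30, so local arrival = 10:46 AM + 5:30 = 4:16 PM on Apr 24.

4:16 PM on April 24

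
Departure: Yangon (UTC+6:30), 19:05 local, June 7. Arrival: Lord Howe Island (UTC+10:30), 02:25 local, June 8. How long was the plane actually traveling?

3 hours 20 minutes

Lord Howe Island is 4:00 ahead of Yangon.
Clock-face elapsed time (ignoring zones) is 7 hours 20 minutes.
Actual elapsed = 7 hours 20 minutes − 4:00 = 3 hours 20 minutes.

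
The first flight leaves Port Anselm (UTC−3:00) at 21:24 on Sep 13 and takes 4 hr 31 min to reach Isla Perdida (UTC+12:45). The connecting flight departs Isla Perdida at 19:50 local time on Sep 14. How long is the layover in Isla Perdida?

Convert departure to UTC: 21:24 + 3:00 = 00:24 UTC on Sep 14.
Add 4 hours and 31 minutes flight time → 04:55 UTC.
Isla Perdida is UTC+12:45, so local arrival = 04:55 + 12:45 = 17:40 on Sep 14.
Layover = 19:50 − 17:40 = 2 hours 10 minutes.

2 hours 10 minutes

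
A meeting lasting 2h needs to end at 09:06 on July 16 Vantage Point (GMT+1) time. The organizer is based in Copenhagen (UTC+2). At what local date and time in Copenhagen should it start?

08:06 on Jul 16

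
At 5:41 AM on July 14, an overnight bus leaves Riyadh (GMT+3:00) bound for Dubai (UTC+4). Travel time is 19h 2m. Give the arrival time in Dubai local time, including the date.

Dubai is 1:00 ahead of Riyadh.
After 19 hours and 2 minutes it is 12:43 AM (Jul 15) in Riyadh.
Shift by the zone difference: 12:43 AM + 1:00 = 1:43 AM on Jul 15 in Dubai.

1:43 AM on July 15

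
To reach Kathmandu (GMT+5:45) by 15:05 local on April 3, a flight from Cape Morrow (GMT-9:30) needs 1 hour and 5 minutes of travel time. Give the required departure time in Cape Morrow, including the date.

Target arrival in UTC: 15:05 − 5:45 = 09:20 on Apr 3.
Subtract 1 hour 5 minutes → departure 08:15 UTC on Apr 3.
Cape Morrow is UTC−9:30: 08:15 − 9:30 = 22:45 on Apr 2.

22:45 on Apr 2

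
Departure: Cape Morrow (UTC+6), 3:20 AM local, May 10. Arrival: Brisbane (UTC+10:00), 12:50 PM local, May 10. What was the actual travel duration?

Brisbane is 4:00 ahead of Cape Morrow.
Clock-face elapsed time (ignoring zones) is 9 hours 30 minutes.
Actual elapsed = 9 hours 30 minutes − 4:00 = 5 hours 30 minutes.

5 hours 30 minutes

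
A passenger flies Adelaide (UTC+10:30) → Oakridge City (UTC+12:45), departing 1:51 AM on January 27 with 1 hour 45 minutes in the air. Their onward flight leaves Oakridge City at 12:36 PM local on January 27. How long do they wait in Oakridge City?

6 hours 45 minutes

Convert departure to UTC: 1:51 AM − 10:30 = 3:21 PM UTC on Jan 26.
Add 1 hour 45 minutes flight time → 5:06 PM UTC.
Oakridge City is UTC+12:45, so local arrival = 5:06 PM + 12:45 = 5:51 AM on Jan 27.
Layover = 12:36 PM − 5:51 AM = 6 hours 45 minutes.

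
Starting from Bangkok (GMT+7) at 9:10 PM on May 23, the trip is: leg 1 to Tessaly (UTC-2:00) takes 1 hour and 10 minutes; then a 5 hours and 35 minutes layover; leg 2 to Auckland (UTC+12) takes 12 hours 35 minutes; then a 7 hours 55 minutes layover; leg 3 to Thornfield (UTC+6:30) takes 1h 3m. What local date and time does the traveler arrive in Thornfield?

12:58 AM on May 25

Convert departure to UTC: 9:10 PM − 7:00 = 2:10 PM UTC on May 23.
Add 1 hour 10 minutes leg 1 → 3:20 PM UTC.
Add 5 hours and 35 minutes layover in Tessaly → 8:55 PM UTC.
Add 12 hours and 35 minutes leg 2 → 9:30 AM UTC (May 24).
Add 7 hours 55 minutes layover in Auckland → 5:25 PM UTC.
Add 1 hour 3 minutes leg 3 → 6:28 PM UTC.
Thornfield is UTC+6:30, so local arrival = 6:28 PM + 6:30 = 12:58 AM on May 25.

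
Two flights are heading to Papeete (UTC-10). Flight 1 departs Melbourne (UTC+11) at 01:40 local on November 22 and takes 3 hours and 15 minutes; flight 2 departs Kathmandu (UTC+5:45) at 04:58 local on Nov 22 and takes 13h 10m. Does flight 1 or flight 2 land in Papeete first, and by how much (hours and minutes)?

the first, by 18 hours 28 minutes

Flight 1 in UTC: 01:40 − 11:00 = 14:40 on Nov 21.
+3 hours and 15 minutes → arrive 17:55 UTC on Nov 21.
Flight 2 in UTC: 04:58 − 5:45 = 23:13 on Nov 21.
+13 hours and 10 minutes → arrive 12:23 UTC on Nov 22.
Flight 1 lands earlier by 18 hours 28 minutes.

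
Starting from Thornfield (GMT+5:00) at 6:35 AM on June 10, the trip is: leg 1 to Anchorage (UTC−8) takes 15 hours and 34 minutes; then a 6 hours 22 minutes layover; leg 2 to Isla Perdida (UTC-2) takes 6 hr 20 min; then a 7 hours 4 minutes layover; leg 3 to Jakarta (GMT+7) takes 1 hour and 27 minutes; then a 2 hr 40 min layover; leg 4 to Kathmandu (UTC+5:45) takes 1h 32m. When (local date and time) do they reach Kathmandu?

Convert departure to UTC: 6:35 AM − 5:00 = 1:35 AM UTC on Jun 10.
Add 15 hours 34 minutes leg 1 → 5:09 PM UTC.
Add 6 hours and 22 minutes layover in Anchorage → 11:31 PM UTC.
Add 6 hours and 20 minutes leg 2 → 5:51 AM UTC (Jun 11).
Add 7 hours 4 minutes layover in Isla Perdida → 12:55 PM UTC.
Add 1 hour 27 minutes leg 3 → 2:22 PM UTC.
Add 2 hours and 40 minutes layover in Jakarta → 5:02 PM UTC.
Add 1 hour 32 minutes leg 4 → 6:34 PM UTC.
Kathmandu is UTC+5:45, so local arrival = 6:34 PM + 5:45 = 12:19 AM on Jun 12.

12:19 AM on Jun 12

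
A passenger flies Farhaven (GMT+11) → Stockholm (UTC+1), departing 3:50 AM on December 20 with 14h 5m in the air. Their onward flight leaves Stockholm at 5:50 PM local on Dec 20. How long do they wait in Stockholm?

Convert departure to UTC: 3:50 AM − 11:00 = 4:50 PM UTC on Dec 19.
Add 14 hours 5 minutes flight time → 6:55 AM UTC (Dec 20).
Stockholm is UTC+1:00, so local arrival = 6:55 AM + 1:00 = 7:55 AM on Dec 20.
Layover = 5:50 PM − 7:55 AM = 9 hours 55 minutes.

9 hours 55 minutes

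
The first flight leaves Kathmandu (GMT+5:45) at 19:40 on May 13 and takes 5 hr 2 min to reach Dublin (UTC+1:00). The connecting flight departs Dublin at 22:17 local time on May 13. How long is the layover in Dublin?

2 hours 20 minutes

Convert departure to UTC: 19:40 − 5:45 = 13:55 UTC on May 13.
Add 5 hours 2 minutes flight time → 18:57 UTC.
Dublin is UTC+1:00, so local arrival = 18:57 + 1:00 = 19:57 on May 13.
Layover = 22:17 − 19:57 = 2 hours 20 minutes.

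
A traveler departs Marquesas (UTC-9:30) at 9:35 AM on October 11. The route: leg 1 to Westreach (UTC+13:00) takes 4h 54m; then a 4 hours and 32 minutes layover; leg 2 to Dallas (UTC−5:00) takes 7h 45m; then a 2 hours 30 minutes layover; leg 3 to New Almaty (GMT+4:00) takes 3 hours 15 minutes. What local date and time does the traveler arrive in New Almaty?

Convert departure to UTC: 9:35 AM + 9:30 = 7:05 PM UTC on Oct 11.
Add 4 hours and 54 minutes leg 1 → 11:59 PM UTC.
Add 4 hours 32 minutes layover in Westreach → 4:31 AM UTC (Oct 12).
Add 7 hours 45 minutes leg 2 → 12:16 PM UTC.
Add 2 hours 30 minutes layover in Dallas → 2:46 PM UTC.
Add 3 hours 15 minutes leg 3 → 6:01 PM UTC.
New Almaty is UTC+4:00, so local arrival = 6:01 PM + 4:00 = 10:01 PM on Oct 12.

10:01 PM on October 12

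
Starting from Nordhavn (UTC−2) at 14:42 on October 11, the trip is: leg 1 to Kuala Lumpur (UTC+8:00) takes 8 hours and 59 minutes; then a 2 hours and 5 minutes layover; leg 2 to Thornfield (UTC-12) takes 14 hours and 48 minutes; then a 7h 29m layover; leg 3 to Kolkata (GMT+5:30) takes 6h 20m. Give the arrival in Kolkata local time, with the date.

13:53 on Oct 13

Convert departure to UTC: 14:42 + 2:00 = 16:42 UTC on Oct 11.
Add 8 hours and 59 minutes leg 1 → 01:41 UTC (Oct 12).
Add 2 hours and 5 minutes layover in Kuala Lumpur → 03:46 UTC.
Add 14 hours and 48 minutes leg 2 → 18:34 UTC.
Add 7 hours and 29 minutes layover in Thornfield → 02:03 UTC (Oct 13).
Add 6 hours 20 minutes leg 3 → 08:23 UTC.
Kolkata is UTC+5:30, so local arrival = 08:23 + 5:30 = 13:53 on Oct 13.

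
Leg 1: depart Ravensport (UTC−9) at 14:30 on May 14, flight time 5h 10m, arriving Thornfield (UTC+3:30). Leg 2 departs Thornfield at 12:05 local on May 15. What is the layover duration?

3 hours 55 minutes

Convert departure to UTC: 14:30 + 9:00 = 23:30 UTC on May 14.
Add 5 hours 10 minutes flight time → 04:40 UTC (May 15).
Thornfield is UTC+3:30, so local arrival = 04:40 + 3:30 = 08:10 on May 15.
Layover = 12:05 − 08:10 = 3 hours 55 minutes.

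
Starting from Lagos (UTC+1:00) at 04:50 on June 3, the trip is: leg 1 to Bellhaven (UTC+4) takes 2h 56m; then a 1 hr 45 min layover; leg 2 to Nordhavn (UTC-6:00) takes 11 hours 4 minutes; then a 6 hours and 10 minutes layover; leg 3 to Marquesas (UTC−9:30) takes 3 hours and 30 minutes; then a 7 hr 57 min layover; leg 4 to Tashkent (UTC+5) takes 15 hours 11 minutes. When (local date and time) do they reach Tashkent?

09:23 on Jun 5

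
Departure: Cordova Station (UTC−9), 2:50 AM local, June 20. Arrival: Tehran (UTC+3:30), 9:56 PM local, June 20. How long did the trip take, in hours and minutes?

Tehran is 12:30 ahead of Cordova Station.
Clock-face elapsed time (ignoring zones) is 19 hours 6 minutes.
Actual elapsed = 19 hours 6 minutes − 12:30 = 6 hours 36 minutes.

6 hours 36 minutes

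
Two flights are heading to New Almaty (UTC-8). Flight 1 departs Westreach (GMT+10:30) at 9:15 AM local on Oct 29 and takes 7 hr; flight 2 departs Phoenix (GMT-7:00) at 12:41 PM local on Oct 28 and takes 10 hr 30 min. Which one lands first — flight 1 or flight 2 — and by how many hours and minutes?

the first, by 26 minutes

Flight 1 in UTC: 9:15 AM − 10:30 = 10:45 PM on Oct 28.
+7 hours → arrive 5:45 AM UTC on Oct 29.
Flight 2 in UTC: 12:41 PM + 7:00 = 7:41 PM on Oct 28.
+10 hours 30 minutes → arrive 6:11 AM UTC on Oct 29.
Flight 1 lands earlier by 26 minutes.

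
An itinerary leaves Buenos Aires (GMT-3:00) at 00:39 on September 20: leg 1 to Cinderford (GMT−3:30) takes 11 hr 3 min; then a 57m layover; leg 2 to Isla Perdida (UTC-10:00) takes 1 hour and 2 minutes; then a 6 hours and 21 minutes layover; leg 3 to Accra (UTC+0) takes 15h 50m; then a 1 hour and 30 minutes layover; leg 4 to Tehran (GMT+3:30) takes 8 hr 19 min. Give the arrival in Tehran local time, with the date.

Convert departure to UTC: 00:39 + 3:00 = 03:39 UTC on Sep 20.
Add 11 hours and 3 minutes leg 1 → 14:42 UTC.
Add 57 minutes layover in Cinderford → 15:39 UTC.
Add 1 hour 2 minutes leg 2 → 16:41 UTC.
Add 6 hours and 21 minutes layover in Isla Perdida → 23:02 UTC.
Add 15 hours 50 minutes leg 3 → 14:52 UTC (Sep 21).
Add 1 hour 30 minutes layover in Accra → 16:22 UTC.
Add 8 hours and 19 minutes leg 4 → 00:41 UTC (Sep 22).
Tehran is UTC+3:30, so local arrival = 00:41 + 3:30 = 04:11 on Sep 22.

04:11 on Sep 22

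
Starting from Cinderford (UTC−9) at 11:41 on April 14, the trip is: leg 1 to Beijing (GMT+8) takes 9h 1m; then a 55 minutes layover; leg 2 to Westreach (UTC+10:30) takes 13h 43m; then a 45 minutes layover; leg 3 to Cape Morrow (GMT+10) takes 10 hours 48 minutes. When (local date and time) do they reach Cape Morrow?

Convert departure to UTC: 11:41 + 9:00 = 20:41 UTC on Apr 14.
Add 9 hours 1 minute leg 1 → 05:42 UTC (Apr 15).
Add 55 minutes layover in Beijing → 06:37 UTC.
Add 13 hours and 43 minutes leg 2 → 20:20 UTC.
Add 45 minutes layover in Westreach → 21:05 UTC.
Add 10 hours and 48 minutes leg 3 → 07:53 UTC (Apr 16).
Cape Morrow is UTC+10:00, so local arrival = 07:53 + 10:00 = 17:53 on Apr 16.

17:53 on April 16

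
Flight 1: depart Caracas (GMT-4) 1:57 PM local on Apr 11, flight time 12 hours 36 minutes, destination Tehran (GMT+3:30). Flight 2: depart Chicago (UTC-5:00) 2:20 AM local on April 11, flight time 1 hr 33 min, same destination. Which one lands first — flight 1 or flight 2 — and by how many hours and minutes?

the second, by 21 hours 40 minutes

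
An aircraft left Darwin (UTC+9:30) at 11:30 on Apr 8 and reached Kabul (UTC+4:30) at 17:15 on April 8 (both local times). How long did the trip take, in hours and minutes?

Kabul is 5:00 behind Darwin.
Clock-face elapsed time (ignoring zones) is 5 hours 45 minutes.
Actual elapsed = 5 hours 45 minutes + 5:00 = 10 hours 45 minutes.

10 hours 45 minutes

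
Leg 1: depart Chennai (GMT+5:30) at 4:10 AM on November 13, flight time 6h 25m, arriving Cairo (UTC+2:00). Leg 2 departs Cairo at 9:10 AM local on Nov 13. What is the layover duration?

2 hours 5 minutes

Convert departure to UTC: 4:10 AM − 5:30 = 10:40 PM UTC on Nov 12.
Add 6 hours and 25 minutes flight time → 5:05 AM UTC (Nov 13).
Cairo is UTC+2:00, so local arrival = 5:05 AM + 2:00 = 7:05 AM on Nov 13.
Layover = 9:10 AM − 7:05 AM = 2 hours 5 minutes.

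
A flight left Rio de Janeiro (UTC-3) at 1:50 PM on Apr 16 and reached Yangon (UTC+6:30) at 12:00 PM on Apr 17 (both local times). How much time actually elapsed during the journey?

Departure in UTC: 1:50 PM + 3:00 = 4:50 PM on Apr 16.
Arrival in UTC: 12:00 PM − 6:30 = 5:30 AM on Apr 17.
Elapsed = 5:30 AM − 4:50 PM (+1 day) = 12 hours 40 minutes.

12 hours 40 minutes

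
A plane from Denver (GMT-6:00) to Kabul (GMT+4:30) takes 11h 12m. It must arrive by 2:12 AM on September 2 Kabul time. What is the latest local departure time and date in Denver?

4:30 AM on Sep 1

Target arrival in UTC: 2:12 AM − 4:30 = 9:42 PM on Sep 1.
Subtract 11 hours and 12 minutes → departure 10:30 AM UTC on Sep 1.
Denver is UTC−6:00: 10:30 AM − 6:00 = 4:30 AM on Sep 1.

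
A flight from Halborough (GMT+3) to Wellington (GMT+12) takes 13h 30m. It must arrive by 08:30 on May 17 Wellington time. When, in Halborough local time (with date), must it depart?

Target arrival in UTC: 08:30 − 12:00 = 20:30 on May 16.
Subtract 13 hours and 30 minutes → departure 07:00 UTC on May 16.
Halborough is UTC+3:00: 07:00 + 3:00 = 10:00 on May 16.

10:00 on May 16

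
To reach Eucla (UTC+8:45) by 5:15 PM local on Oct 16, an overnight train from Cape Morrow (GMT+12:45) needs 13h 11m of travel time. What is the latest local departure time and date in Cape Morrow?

8:04 AM on October 16

Target arrival in UTC: 5:15 PM − 8:45 = 8:30 AM on Oct 16.
Subtract 13 hours and 11 minutes → departure 7:19 PM UTC on Oct 15.
Cape Morrow is UTC+12:45: 7:19 PM + 12:45 = 8:04 AM on Oct 16.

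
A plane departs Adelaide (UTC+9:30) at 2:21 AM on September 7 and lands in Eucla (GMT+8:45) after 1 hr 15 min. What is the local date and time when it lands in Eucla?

Convert departure to UTC: 2:21 AM − 9:30 = 4:51 PM UTC on Sep 6.
Add 1 hour and 15 minutes travel time → 6:06 PM UTC.
Eucla is UTC+8:45, so local arrival = 6:06 PM + 8:45 = 2:51 AM on Sep 7.

2:51 AM on September 7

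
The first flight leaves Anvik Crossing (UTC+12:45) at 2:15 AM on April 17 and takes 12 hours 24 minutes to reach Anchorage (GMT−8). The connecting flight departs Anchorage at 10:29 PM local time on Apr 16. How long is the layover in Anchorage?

Convert departure to UTC: 2:15 AM − 12:45 = 1:30 PM UTC on Apr 16.
Add 12 hours 24 minutes flight time → 1:54 AM UTC (Apr 17).
Anchorage is UTC−8:00, so local arrival = 1:54 AM − 8:00 = 5:54 PM on Apr 16.
Layover = 10:29 PM − 5:54 PM = 4 hours 35 minutes.

4 hours 35 minutes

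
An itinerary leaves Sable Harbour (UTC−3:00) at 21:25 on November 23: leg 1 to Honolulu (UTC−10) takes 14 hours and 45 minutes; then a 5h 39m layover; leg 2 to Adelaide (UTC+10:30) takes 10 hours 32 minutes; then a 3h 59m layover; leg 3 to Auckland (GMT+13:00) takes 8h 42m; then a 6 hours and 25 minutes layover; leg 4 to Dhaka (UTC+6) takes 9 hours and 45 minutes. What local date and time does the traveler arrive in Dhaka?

18:12 on November 26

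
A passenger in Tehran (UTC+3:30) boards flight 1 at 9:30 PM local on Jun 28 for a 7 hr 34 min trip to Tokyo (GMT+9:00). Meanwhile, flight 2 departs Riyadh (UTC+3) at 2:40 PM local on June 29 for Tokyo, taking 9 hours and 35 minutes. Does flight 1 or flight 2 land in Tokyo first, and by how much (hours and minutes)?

the first, by 19 hours 41 minutes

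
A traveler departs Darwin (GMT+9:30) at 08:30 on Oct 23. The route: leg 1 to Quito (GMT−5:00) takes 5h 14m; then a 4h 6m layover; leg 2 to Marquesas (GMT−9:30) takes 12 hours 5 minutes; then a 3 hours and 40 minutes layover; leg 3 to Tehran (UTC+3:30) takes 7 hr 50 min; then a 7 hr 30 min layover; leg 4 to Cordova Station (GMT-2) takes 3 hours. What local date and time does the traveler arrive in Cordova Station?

16:25 on October 24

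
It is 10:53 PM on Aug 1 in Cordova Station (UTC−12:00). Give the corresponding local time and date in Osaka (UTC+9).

Osaka is 21:00 ahead of Cordova Station.
Shift by the zone difference: 10:53 PM + 21:00 = 7:53 PM on Aug 2 in Osaka.

7:53 PM on August 2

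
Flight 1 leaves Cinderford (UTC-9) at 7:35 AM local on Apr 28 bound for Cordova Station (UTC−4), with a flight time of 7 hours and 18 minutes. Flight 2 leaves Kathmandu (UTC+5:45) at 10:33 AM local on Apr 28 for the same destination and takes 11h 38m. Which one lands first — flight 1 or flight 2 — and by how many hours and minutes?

Flight 1 in UTC: 7:35 AM + 9:00 = 4:35 PM on Apr 28.
+7 hours 18 minutes → arrive 11:53 PM UTC on Apr 28.
Flight 2 in UTC: 10:33 AM − 5:45 = 4:48 AM on Apr 28.
+11 hours 38 minutes → arrive 4:26 PM UTC on Apr 28.
Flight 2 lands earlier by 7 hours 27 minutes.

the second, by 7 hours 27 minutes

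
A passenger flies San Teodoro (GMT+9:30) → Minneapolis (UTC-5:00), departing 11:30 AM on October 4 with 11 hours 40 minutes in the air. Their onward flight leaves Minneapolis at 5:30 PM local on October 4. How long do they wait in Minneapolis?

8 hours 50 minutes

Convert departure to UTC: 11:30 AM − 9:30 = 2:00 AM UTC on Oct 4.
Add 11 hours 40 minutes flight time → 1:40 PM UTC.
Minneapolis is UTC−5:00, so local arrival = 1:40 PM − 5:00 = 8:40 AM on Oct 4.
Layover = 5:30 PM − 8:40 AM = 8 hours 50 minutes.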